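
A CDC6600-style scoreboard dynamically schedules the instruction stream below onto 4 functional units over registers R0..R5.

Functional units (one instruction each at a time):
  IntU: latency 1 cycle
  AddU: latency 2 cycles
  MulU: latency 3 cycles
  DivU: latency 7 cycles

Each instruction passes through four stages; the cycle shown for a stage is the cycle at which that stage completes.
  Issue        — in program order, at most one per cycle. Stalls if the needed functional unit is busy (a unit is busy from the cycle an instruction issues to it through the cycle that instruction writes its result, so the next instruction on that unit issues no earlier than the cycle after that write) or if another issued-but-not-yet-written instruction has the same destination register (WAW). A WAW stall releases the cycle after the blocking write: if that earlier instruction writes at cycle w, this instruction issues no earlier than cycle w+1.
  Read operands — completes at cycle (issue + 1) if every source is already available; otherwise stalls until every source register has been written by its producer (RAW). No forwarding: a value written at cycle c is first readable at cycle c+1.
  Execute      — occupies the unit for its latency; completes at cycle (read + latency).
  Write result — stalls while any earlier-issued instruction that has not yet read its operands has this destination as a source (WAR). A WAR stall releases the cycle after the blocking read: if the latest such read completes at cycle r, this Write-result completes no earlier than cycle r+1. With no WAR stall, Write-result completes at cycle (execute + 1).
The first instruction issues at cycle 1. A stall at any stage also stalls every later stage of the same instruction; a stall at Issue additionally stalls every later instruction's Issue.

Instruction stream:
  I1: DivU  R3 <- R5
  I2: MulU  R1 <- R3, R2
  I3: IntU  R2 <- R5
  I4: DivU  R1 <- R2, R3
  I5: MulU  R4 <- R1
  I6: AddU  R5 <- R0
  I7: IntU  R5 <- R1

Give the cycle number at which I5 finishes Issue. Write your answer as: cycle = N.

cycle = 17

t=1  I1 dispatched to DivU
t=2  I1 operands ready · I2 dispatched to MulU
t=3  I3 dispatched to IntU
t=4  I3 operands ready
t=5  I3 complete
t=9  I1 complete
t=10  R3←I1
t=11  I2 operands ready
t=12  R2←I3
t=14  I2 complete
t=15  R1←I2
t=16  I4 dispatched to DivU
t=17  I4 operands ready · I5 dispatched to MulU
t=18  I6 dispatched to AddU
t=19  I6 operands ready
t=21  I6 complete
t=22  R5←I6
t=23  I7 dispatched to IntU
t=24  I4 complete
t=25  R1←I4
t=26  I5 operands ready · I7 operands ready
t=27  I7 complete
t=28  R5←I7
t=29  I5 complete
t=30  R4←I5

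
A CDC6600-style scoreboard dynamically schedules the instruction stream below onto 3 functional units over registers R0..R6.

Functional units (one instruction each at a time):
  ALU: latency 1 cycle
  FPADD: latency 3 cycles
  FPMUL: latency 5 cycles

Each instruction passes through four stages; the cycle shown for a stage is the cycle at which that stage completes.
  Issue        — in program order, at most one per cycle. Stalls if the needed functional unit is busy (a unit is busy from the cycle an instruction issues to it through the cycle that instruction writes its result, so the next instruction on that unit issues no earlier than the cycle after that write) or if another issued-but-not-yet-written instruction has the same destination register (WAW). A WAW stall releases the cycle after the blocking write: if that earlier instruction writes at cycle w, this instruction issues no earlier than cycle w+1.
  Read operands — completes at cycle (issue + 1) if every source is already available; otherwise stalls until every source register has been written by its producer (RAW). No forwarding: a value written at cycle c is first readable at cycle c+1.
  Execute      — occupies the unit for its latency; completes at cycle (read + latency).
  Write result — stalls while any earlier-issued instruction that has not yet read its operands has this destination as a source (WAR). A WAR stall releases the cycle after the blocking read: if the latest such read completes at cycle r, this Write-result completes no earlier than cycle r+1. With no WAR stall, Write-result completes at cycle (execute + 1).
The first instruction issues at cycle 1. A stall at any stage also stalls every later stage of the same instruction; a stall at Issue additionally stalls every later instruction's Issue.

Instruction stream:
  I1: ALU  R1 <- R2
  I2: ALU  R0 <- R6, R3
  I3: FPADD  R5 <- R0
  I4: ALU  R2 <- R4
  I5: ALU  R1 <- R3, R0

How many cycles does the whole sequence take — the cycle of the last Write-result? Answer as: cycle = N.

cycle = 16

I1  is:1  ro:2  ex:3  wr:4
I2  is:5  ro:6  ex:7  wr:8  — struct: ALU busy until I1 writes@4
I3  is:6  ro:9  ex:12  wr:13  — RAW R0: wait I2 write@8
I4  is:9  ro:10  ex:11  wr:12  — struct: ALU busy until I2 writes@8
I5  is:13  ro:14  ex:15  wr:16  — struct: ALU busy until I4 writes@12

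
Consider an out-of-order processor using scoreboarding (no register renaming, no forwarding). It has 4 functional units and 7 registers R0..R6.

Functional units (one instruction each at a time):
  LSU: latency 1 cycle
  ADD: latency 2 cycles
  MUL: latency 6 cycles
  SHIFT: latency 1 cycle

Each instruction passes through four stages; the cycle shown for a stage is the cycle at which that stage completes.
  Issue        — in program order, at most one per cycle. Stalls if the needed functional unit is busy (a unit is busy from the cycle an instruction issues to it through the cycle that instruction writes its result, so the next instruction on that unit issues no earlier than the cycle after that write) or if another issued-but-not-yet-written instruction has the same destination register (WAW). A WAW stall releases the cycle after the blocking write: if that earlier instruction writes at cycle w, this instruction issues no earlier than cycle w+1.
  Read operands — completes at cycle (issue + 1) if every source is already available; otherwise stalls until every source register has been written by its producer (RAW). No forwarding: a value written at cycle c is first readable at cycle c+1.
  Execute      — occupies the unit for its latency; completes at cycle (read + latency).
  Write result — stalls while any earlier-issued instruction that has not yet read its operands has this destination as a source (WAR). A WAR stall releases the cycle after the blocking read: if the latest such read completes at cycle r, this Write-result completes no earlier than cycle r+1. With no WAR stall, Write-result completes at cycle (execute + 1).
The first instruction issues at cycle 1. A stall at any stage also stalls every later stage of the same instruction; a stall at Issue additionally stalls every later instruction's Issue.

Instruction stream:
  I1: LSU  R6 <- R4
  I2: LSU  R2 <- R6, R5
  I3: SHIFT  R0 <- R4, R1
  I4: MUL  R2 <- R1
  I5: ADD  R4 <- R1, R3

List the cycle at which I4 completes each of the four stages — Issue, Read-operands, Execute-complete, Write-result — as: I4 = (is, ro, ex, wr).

[I1] 1/2/3/4
[I2] 5/6/7/8  (struct: LSU busy until I1 writes@4)
[I3] 6/7/8/9
[I4] 9/10/16/17  (WAW R2: wait I2 write@8)
[I5] 10/11/13/14

I4 = (9, 10, 16, 17)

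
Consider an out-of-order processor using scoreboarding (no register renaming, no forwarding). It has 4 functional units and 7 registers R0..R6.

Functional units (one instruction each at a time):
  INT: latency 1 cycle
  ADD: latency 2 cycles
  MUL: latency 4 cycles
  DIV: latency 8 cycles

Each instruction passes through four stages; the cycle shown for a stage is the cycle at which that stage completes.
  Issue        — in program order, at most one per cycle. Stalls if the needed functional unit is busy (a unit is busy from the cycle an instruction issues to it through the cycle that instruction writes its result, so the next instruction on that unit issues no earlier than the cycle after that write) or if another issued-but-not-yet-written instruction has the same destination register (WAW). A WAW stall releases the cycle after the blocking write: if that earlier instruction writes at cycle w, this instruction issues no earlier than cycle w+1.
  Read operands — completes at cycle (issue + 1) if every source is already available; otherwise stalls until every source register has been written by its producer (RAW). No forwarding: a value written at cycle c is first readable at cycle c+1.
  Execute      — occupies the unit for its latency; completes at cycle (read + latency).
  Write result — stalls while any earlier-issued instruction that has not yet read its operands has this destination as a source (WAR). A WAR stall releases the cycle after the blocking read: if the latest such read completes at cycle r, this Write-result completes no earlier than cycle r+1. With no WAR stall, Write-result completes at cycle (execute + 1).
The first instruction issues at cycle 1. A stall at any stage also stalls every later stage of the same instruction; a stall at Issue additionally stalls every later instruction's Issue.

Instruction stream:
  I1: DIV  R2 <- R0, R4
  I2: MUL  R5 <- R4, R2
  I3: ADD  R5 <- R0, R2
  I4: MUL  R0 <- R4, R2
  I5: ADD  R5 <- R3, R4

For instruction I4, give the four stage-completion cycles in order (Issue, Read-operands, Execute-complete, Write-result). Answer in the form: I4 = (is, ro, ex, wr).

[1] I1→DIV
[2] I1 RO | I2→MUL
[10] I1 EX
[11] I1 WR R2
[12] I2 RO
[16] I2 EX
[17] I2 WR R5
[18] I3→ADD
[19] I3 RO | I4→MUL
[20] I4 RO
[21] I3 EX
[22] I3 WR R5
[23] I5→ADD
[24] I4 EX | I5 RO
[25] I4 WR R0
[26] I5 EX
[27] I5 WR R5

I4 = (19, 20, 24, 25)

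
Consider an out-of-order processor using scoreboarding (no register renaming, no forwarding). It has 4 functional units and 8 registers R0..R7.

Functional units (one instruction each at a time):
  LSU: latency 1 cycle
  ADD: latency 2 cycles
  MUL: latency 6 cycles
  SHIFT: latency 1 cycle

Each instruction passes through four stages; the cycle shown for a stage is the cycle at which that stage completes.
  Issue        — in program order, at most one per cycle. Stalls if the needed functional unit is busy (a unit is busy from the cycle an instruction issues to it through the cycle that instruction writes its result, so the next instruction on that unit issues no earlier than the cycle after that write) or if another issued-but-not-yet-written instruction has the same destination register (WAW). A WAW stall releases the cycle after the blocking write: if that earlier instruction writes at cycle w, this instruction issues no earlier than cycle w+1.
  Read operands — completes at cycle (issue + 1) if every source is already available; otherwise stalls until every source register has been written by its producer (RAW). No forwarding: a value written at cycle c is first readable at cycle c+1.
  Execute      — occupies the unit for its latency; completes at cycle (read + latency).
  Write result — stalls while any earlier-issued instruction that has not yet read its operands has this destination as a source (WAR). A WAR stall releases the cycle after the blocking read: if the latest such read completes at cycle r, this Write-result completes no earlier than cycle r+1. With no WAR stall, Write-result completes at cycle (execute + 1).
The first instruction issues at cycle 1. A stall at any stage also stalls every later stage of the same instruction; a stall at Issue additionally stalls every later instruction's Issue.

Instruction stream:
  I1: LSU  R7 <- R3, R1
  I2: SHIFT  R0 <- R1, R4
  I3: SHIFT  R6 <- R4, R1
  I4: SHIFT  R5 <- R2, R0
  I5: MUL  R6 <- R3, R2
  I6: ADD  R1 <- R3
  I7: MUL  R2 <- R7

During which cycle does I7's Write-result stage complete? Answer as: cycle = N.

cycle = 28

t=1  I1→LSU
t=2  I1 RO, I2→SHIFT
t=3  I1 EX, I2 RO
t=4  I1 WR R7, I2 EX
t=5  I2 WR R0
t=6  I3→SHIFT
t=7  I3 RO
t=8  I3 EX
t=9  I3 WR R6
t=10  I4→SHIFT
t=11  I4 RO, I5→MUL
t=12  I4 EX, I5 RO, I6→ADD
t=13  I4 WR R5, I6 RO
t=15  I6 EX
t=16  I6 WR R1
t=18  I5 EX
t=19  I5 WR R6
t=20  I7→MUL
t=21  I7 RO
t=27  I7 EX
t=28  I7 WR R2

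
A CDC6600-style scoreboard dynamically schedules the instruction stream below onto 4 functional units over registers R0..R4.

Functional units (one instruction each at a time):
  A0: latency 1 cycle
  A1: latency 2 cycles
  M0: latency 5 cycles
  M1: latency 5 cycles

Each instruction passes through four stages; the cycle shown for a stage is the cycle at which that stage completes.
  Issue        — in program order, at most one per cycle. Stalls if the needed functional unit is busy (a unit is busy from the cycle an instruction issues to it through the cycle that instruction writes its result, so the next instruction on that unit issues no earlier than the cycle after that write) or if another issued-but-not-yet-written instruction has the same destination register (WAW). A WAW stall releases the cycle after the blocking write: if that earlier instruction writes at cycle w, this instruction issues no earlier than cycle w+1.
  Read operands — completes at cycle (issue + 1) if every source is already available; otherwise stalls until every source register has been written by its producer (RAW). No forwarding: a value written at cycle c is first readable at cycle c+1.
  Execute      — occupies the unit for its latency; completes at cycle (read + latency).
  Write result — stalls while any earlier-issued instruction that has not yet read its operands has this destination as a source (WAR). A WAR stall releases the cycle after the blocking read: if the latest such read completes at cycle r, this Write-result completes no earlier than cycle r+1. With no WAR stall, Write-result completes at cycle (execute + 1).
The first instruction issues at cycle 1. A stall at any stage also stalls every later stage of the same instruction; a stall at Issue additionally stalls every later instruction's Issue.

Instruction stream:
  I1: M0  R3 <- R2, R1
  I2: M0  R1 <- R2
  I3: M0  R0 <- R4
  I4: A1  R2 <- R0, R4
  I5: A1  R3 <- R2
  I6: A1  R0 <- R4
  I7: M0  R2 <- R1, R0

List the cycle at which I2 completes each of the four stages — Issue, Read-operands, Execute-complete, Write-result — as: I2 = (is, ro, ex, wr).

[1] I1→M0
[2] I1 RO
[7] I1 EX
[8] I1 WR R3
[9] I2→M0
[10] I2 RO
[15] I2 EX
[16] I2 WR R1
[17] I3→M0
[18] I3 RO, I4→A1
[23] I3 EX
[24] I3 WR R0
[25] I4 RO
[27] I4 EX
[28] I4 WR R2
[29] I5→A1
[30] I5 RO
[32] I5 EX
[33] I5 WR R3
[34] I6→A1
[35] I6 RO, I7→M0
[37] I6 EX
[38] I6 WR R0
[39] I7 RO
[44] I7 EX
[45] I7 WR R2

I2 = (9, 10, 15, 16)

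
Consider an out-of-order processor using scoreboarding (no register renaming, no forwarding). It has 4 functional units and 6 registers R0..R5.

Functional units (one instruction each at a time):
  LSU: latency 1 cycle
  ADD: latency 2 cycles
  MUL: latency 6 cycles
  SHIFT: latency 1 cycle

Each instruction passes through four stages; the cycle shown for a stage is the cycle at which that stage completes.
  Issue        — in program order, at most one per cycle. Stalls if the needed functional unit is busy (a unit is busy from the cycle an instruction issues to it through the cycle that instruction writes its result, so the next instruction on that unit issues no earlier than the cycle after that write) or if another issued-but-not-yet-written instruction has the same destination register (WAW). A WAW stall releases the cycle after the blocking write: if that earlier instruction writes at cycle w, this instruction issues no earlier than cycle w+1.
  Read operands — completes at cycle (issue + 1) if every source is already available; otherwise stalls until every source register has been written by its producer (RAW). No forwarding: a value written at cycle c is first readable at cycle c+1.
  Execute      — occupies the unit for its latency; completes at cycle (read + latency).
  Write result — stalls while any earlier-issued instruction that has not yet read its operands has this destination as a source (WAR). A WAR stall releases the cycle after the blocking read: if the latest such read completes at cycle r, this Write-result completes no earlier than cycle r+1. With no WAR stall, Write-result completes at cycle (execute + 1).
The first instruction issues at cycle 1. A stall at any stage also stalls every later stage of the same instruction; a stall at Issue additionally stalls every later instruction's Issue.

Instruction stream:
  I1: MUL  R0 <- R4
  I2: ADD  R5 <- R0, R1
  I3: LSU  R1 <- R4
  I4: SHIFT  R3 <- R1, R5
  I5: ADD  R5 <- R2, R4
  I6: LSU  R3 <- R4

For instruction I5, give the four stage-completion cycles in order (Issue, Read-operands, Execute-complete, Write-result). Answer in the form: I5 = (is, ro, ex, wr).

I5 = (14, 15, 17, 18)

cycle 1: issue I1 (MUL)
cycle 2: I1 read-ops; issue I2 (ADD)
cycle 3: issue I3 (LSU)
cycle 4: I3 read-ops; issue I4 (SHIFT)
cycle 5: I3 finished on LSU
cycle 8: I1 finished on MUL
cycle 9: I1→R0
cycle 10: I2 read-ops
cycle 11: I3→R1
cycle 12: I2 finished on ADD
cycle 13: I2→R5
cycle 14: I4 read-ops; issue I5 (ADD)
cycle 15: I4 finished on SHIFT; I5 read-ops
cycle 16: I4→R3
cycle 17: I5 finished on ADD; issue I6 (LSU)
cycle 18: I5→R5; I6 read-ops
cycle 19: I6 finished on LSU
cycle 20: I6→R3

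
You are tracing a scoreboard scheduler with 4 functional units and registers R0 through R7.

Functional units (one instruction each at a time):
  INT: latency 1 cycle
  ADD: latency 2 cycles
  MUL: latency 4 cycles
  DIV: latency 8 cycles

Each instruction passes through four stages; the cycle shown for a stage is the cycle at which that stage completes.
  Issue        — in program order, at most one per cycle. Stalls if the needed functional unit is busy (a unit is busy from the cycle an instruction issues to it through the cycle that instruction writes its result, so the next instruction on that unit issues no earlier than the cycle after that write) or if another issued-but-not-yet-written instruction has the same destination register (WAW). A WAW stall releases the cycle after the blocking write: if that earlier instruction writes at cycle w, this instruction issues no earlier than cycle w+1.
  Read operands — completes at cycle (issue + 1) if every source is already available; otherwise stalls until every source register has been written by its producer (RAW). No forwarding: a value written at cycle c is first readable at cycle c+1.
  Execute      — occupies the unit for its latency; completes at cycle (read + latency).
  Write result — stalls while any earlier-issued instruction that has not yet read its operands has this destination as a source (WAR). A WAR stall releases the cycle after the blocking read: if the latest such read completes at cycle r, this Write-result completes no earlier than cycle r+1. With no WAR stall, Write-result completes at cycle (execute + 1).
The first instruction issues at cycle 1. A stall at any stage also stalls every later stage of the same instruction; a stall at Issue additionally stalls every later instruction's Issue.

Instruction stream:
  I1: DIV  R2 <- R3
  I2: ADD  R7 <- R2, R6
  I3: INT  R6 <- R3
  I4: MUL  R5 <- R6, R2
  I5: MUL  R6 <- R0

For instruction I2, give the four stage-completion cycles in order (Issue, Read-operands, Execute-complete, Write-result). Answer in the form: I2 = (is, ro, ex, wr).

I2 = (2, 12, 14, 15)

cycle 1: I1 issues→DIV
cycle 2: I1 reads · I2 issues→ADD
cycle 3: I3 issues→INT
cycle 4: I3 reads · I4 issues→MUL
cycle 5: I3 exec-done
cycle 10: I1 exec-done
cycle 11: I1 writes R2
cycle 12: I2 reads
cycle 13: I3 writes R6
cycle 14: I2 exec-done · I4 reads
cycle 15: I2 writes R7
cycle 18: I4 exec-done
cycle 19: I4 writes R5
cycle 20: I5 issues→MUL
cycle 21: I5 reads
cycle 25: I5 exec-done
cycle 26: I5 writes R6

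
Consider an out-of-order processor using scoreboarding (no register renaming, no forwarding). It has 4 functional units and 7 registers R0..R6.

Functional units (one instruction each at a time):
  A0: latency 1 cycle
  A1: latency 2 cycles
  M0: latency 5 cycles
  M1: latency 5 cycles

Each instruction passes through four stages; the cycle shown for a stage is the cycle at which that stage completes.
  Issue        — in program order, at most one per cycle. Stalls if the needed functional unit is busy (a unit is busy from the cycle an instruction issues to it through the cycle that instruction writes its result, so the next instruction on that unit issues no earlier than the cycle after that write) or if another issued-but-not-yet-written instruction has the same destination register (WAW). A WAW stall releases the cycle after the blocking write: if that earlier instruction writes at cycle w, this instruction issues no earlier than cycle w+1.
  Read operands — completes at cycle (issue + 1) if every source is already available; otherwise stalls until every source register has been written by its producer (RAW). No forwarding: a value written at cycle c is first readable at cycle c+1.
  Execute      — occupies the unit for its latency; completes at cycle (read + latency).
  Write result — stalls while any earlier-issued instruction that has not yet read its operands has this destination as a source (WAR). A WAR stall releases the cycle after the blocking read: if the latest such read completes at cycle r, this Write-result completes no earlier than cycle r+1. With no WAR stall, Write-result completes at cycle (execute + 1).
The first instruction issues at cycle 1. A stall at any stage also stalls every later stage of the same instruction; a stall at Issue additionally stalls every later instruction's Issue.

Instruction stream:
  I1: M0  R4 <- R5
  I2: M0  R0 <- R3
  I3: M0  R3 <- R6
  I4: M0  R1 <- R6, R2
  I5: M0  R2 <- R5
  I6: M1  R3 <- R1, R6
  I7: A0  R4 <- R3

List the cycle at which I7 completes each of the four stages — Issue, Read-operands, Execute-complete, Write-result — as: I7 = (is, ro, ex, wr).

I7 = (35, 42, 43, 44)

cycle 1: I1→M0
cycle 2: I1 RO
cycle 7: I1 EX
cycle 8: I1 WR R4
cycle 9: I2→M0
cycle 10: I2 RO
cycle 15: I2 EX
cycle 16: I2 WR R0
cycle 17: I3→M0
cycle 18: I3 RO
cycle 23: I3 EX
cycle 24: I3 WR R3
cycle 25: I4→M0
cycle 26: I4 RO
cycle 31: I4 EX
cycle 32: I4 WR R1
cycle 33: I5→M0
cycle 34: I5 RO · I6→M1
cycle 35: I6 RO · I7→A0
cycle 39: I5 EX
cycle 40: I5 WR R2 · I6 EX
cycle 41: I6 WR R3
cycle 42: I7 RO
cycle 43: I7 EX
cycle 44: I7 WR R4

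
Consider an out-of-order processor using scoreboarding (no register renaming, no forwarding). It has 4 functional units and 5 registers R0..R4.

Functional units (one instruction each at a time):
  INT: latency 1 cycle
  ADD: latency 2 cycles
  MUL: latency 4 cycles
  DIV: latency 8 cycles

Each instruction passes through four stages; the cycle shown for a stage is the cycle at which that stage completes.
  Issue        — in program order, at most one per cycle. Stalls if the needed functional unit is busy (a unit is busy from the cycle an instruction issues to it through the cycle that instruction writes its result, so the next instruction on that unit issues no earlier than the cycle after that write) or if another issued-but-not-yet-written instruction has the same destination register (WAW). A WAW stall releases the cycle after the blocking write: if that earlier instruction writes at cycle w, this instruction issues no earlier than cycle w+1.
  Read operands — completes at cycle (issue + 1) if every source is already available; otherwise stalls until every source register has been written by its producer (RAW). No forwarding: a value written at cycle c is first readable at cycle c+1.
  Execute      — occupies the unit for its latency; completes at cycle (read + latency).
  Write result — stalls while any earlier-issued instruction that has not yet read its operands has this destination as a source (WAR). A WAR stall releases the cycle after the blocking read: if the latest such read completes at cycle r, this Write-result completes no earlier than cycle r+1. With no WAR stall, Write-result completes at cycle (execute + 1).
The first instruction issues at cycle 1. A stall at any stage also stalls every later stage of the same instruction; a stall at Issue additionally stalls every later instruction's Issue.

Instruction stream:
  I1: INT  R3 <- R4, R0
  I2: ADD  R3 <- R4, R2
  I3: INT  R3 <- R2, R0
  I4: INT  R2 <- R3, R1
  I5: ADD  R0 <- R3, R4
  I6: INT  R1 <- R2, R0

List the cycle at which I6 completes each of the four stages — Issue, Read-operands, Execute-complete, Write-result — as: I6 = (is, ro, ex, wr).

I6 = (18, 20, 21, 22)

cycle 1: I1→INT
cycle 2: I1 RO
cycle 3: I1 EX
cycle 4: I1 WR R3
cycle 5: I2→ADD
cycle 6: I2 RO
cycle 8: I2 EX
cycle 9: I2 WR R3
cycle 10: I3→INT
cycle 11: I3 RO
cycle 12: I3 EX
cycle 13: I3 WR R3
cycle 14: I4→INT
cycle 15: I4 RO; I5→ADD
cycle 16: I4 EX; I5 RO
cycle 17: I4 WR R2
cycle 18: I5 EX; I6→INT
cycle 19: I5 WR R0
cycle 20: I6 RO
cycle 21: I6 EX
cycle 22: I6 WR R1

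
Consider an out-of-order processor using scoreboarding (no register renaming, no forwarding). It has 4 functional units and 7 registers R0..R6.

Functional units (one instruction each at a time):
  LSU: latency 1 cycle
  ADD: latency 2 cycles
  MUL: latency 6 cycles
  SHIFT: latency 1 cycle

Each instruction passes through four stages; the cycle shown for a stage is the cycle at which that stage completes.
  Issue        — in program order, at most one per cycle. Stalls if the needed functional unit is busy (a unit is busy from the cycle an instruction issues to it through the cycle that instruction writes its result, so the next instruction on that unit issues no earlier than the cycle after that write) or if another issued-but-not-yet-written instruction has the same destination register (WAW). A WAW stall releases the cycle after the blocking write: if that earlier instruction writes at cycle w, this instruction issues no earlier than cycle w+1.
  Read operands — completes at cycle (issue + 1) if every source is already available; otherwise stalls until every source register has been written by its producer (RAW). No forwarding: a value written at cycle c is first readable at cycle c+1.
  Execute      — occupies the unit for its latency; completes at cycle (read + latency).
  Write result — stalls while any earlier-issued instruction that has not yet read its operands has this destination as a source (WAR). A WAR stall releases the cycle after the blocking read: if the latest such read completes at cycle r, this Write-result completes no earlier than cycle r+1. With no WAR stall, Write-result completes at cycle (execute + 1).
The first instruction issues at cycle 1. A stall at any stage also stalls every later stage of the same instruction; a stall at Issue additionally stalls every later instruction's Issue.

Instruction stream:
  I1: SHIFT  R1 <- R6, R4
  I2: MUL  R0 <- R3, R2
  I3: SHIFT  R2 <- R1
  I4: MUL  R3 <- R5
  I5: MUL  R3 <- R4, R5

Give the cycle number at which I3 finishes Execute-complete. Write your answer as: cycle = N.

cycle = 7

I1 -> (1, 2, 3, 4)
I2 -> (2, 3, 9, 10)
I3 -> (5, 6, 7, 8)  // struct: SHIFT busy until I1 writes@4
I4 -> (11, 12, 18, 19)  // struct: MUL busy until I2 writes@10
I5 -> (20, 21, 27, 28)  // struct: MUL busy until I4 writes@19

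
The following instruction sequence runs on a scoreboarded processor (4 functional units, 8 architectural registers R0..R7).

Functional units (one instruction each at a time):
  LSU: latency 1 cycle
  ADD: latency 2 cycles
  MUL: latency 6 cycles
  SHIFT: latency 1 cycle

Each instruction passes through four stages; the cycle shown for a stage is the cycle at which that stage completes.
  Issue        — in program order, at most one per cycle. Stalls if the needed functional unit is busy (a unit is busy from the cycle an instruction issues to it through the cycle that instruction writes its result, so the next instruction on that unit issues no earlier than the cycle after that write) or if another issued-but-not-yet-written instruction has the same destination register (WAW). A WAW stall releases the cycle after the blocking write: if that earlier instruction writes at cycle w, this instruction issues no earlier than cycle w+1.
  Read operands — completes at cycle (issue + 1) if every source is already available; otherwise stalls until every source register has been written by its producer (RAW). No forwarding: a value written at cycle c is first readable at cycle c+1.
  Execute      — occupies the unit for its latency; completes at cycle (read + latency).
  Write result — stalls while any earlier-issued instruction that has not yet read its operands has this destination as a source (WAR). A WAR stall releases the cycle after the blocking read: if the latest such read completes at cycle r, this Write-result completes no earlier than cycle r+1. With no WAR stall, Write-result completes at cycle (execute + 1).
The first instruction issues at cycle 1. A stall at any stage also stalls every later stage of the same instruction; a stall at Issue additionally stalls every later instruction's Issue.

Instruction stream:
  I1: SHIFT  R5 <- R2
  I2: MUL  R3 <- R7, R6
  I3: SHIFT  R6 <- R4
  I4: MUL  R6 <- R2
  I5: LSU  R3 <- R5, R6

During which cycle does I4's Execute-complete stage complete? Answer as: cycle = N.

cycle = 18

cycle 1: I1 issues→SHIFT
cycle 2: I1 reads; I2 issues→MUL
cycle 3: I1 exec-done; I2 reads
cycle 4: I1 writes R5
cycle 5: I3 issues→SHIFT
cycle 6: I3 reads
cycle 7: I3 exec-done
cycle 8: I3 writes R6
cycle 9: I2 exec-done
cycle 10: I2 writes R3
cycle 11: I4 issues→MUL
cycle 12: I4 reads; I5 issues→LSU
cycle 18: I4 exec-done
cycle 19: I4 writes R6
cycle 20: I5 reads
cycle 21: I5 exec-done
cycle 22: I5 writes R3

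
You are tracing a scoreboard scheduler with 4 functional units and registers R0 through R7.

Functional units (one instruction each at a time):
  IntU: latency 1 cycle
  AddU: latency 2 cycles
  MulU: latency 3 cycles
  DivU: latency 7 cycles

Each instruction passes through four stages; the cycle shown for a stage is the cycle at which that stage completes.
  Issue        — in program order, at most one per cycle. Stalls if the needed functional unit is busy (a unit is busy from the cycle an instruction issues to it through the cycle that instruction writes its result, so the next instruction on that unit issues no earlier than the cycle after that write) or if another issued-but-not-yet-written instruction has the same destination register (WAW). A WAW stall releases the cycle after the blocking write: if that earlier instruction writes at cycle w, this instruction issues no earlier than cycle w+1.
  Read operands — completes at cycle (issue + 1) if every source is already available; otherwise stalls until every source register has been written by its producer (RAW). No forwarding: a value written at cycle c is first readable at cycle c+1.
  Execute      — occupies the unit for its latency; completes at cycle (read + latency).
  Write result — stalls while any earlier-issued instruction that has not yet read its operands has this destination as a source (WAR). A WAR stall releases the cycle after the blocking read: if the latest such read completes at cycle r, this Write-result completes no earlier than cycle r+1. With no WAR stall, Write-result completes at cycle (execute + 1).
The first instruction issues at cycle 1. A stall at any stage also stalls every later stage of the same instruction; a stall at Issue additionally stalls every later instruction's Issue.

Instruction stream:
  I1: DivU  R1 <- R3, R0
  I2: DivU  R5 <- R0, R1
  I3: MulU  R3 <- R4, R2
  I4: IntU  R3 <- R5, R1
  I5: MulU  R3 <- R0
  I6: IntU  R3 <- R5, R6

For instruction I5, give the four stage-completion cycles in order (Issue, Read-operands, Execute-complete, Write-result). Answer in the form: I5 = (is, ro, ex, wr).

c1: I1 issues→DivU
c2: I1 reads
c9: I1 exec-done
c10: I1 writes R1
c11: I2 issues→DivU
c12: I2 reads · I3 issues→MulU
c13: I3 reads
c16: I3 exec-done
c17: I3 writes R3
c18: I4 issues→IntU
c19: I2 exec-done
c20: I2 writes R5
c21: I4 reads
c22: I4 exec-done
c23: I4 writes R3
c24: I5 issues→MulU
c25: I5 reads
c28: I5 exec-done
c29: I5 writes R3
c30: I6 issues→IntU
c31: I6 reads
c32: I6 exec-done
c33: I6 writes R3

I5 = (24, 25, 28, 29)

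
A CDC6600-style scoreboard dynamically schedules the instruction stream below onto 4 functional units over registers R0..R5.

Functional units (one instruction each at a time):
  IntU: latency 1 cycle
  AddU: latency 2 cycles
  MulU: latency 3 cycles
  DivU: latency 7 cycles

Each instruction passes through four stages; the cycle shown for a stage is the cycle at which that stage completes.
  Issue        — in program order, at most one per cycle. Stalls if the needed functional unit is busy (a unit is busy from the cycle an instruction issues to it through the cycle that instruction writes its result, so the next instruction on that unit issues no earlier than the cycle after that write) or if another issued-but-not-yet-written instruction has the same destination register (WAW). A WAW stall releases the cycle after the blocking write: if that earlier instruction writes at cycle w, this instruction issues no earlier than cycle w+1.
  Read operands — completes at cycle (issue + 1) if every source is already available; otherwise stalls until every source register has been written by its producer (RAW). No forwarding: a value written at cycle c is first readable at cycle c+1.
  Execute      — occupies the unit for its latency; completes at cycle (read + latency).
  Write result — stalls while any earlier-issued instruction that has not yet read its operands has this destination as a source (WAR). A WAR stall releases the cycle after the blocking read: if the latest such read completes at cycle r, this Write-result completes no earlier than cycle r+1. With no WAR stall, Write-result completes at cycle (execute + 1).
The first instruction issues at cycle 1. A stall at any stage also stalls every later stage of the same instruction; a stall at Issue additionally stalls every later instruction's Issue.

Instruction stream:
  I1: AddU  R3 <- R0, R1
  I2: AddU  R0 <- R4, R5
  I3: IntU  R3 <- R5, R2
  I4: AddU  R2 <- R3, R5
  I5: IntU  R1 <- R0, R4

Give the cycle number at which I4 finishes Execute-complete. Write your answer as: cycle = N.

cycle 1: I1→AddU
cycle 2: I1 RO
cycle 4: I1 EX
cycle 5: I1 WR R3
cycle 6: I2→AddU
cycle 7: I2 RO, I3→IntU
cycle 8: I3 RO
cycle 9: I2 EX, I3 EX
cycle 10: I2 WR R0, I3 WR R3
cycle 11: I4→AddU
cycle 12: I4 RO, I5→IntU
cycle 13: I5 RO
cycle 14: I4 EX, I5 EX
cycle 15: I4 WR R2, I5 WR R1

cycle = 14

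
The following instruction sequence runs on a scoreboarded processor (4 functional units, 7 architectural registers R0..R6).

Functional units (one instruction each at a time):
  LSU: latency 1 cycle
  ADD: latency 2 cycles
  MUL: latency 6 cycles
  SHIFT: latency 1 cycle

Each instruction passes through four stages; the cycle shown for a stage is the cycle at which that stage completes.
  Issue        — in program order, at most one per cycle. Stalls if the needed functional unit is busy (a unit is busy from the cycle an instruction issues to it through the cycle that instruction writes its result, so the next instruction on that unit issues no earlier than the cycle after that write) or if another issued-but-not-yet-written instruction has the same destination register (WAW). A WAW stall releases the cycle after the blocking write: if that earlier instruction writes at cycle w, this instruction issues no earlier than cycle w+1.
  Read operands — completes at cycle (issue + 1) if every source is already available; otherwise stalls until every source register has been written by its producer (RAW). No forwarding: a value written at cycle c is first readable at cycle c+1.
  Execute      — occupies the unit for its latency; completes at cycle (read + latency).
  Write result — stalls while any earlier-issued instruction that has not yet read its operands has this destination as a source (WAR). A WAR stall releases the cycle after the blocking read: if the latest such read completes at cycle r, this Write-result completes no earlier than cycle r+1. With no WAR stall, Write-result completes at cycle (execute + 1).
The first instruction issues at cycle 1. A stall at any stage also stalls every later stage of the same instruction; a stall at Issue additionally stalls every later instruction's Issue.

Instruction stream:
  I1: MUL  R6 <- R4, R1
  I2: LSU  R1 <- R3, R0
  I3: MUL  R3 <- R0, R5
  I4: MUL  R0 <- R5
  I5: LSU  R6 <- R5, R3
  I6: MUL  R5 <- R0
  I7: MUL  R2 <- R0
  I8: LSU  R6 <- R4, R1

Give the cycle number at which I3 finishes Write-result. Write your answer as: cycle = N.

[1] issue I1 (MUL)
[2] I1 read-ops | issue I2 (LSU)
[3] I2 read-ops
[4] I2 finished on LSU
[5] I2→R1
[8] I1 finished on MUL
[9] I1→R6
[10] issue I3 (MUL)
[11] I3 read-ops
[17] I3 finished on MUL
[18] I3→R3
[19] issue I4 (MUL)
[20] I4 read-ops | issue I5 (LSU)
[21] I5 read-ops
[22] I5 finished on LSU
[23] I5→R6
[26] I4 finished on MUL
[27] I4→R0
[28] issue I6 (MUL)
[29] I6 read-ops
[35] I6 finished on MUL
[36] I6→R5
[37] issue I7 (MUL)
[38] I7 read-ops | issue I8 (LSU)
[39] I8 read-ops
[40] I8 finished on LSU
[41] I8→R6
[44] I7 finished on MUL
[45] I7→R2

cycle = 18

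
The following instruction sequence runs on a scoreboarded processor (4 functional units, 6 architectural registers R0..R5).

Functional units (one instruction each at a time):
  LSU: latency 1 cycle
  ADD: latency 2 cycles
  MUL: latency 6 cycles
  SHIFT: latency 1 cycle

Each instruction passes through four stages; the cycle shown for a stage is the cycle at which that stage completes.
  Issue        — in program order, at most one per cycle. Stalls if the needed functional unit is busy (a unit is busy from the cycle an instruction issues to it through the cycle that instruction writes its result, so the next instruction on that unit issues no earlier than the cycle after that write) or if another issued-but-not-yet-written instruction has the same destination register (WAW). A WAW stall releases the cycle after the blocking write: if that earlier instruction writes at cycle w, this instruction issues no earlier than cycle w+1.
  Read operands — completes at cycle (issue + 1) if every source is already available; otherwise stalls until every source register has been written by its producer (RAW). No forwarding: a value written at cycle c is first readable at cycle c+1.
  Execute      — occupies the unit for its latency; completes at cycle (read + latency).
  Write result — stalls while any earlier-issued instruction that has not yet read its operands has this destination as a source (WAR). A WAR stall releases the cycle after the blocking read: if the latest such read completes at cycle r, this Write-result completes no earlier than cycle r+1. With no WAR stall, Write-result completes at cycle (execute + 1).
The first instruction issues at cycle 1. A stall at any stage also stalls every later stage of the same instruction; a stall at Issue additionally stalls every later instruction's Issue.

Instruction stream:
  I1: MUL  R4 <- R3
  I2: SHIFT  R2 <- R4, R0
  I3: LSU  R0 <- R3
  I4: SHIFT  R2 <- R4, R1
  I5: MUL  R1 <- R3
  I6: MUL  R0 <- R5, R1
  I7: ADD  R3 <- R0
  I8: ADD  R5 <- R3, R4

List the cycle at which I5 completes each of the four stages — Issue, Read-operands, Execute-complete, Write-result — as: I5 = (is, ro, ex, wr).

I5 = (14, 15, 21, 22)

I1 -> (1, 2, 8, 9)
I2 -> (2, 10, 11, 12)  // RAW R4: wait I1 write@9
I3 -> (3, 4, 5, 11)  // WAR R0: wait I2 read@10
I4 -> (13, 14, 15, 16)  // struct: SHIFT busy until I2 writes@12
I5 -> (14, 15, 21, 22)
I6 -> (23, 24, 30, 31)  // struct: MUL busy until I5 writes@22
I7 -> (24, 32, 34, 35)  // RAW R0: wait I6 write@31
I8 -> (36, 37, 39, 40)  // struct: ADD busy until I7 writes@35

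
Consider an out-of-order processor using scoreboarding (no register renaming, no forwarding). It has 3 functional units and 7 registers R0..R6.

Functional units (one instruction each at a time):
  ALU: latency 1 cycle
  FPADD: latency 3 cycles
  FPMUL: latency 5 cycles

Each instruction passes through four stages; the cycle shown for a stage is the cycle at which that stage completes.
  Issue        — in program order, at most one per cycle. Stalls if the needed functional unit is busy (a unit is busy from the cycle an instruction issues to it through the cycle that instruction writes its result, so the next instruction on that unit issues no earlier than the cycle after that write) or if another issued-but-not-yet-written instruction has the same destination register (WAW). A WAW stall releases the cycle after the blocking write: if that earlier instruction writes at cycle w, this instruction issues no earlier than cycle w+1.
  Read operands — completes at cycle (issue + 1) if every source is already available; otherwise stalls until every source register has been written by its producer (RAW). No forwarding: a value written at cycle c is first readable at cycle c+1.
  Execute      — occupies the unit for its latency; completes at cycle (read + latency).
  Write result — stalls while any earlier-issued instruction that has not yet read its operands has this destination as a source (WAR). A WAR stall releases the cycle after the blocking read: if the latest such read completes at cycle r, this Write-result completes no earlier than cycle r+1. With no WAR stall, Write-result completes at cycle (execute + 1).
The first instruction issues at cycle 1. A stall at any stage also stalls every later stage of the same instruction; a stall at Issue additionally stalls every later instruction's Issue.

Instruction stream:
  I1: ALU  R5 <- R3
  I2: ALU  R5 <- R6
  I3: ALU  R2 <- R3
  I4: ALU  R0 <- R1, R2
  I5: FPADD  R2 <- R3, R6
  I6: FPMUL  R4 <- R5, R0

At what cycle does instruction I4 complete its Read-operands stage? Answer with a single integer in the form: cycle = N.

cycle = 14

  I1 | 1 | 2 | 3 | 4
  I2 | 5 | 6 | 7 | 8   struct: ALU busy until I1 writes@4
  I3 | 9 | 10 | 11 | 12   struct: ALU busy until I2 writes@8
  I4 | 13 | 14 | 15 | 16   struct: ALU busy until I3 writes@12
  I5 | 14 | 15 | 18 | 19
  I6 | 15 | 17 | 22 | 23   RAW R0: wait I4 write@16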